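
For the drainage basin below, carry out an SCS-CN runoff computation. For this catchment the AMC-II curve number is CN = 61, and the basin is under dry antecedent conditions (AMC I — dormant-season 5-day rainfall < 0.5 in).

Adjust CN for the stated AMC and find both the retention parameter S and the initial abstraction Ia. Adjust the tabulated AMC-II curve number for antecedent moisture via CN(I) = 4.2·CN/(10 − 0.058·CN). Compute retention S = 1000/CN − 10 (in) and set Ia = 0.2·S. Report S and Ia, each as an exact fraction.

Adjust CN=61 to AMC I: 4.2·61/(10 − 0.058·61) → (1281/5) ÷ (3231/500) = 42700/1077 ≈ 39.647
Max retention: S = 1000/(42700/1077) − 10 = 6500/427 in (≈ 15.222 in)
Ia = 0.2S: 0.2·15.222 = 3.044 in (exactly 1300/427)

S = 6500/427 in ≈ 15.222 in; Ia = 1300/427 in ≈ 3.044 in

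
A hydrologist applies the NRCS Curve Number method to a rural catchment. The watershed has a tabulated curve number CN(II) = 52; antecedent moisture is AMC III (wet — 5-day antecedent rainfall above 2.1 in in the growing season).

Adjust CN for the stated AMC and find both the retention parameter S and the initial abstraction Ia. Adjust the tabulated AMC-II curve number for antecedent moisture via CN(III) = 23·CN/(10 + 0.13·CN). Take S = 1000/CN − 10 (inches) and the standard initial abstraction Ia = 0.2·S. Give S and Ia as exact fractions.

S = 1200/299 in ≈ 4.013 in; Ia = 240/299 in ≈ 0.803 in

CN(III) from CN(II)=52: (23·52)/(10 + 0.13·52) = 29900/419 ≈ 71.360
Max retention: S = 1000/(29900/419) − 10 = 1200/299 in (≈ 4.013 in)
Ia = 0.2·(1200/299) = 240/299 in ≈ 0.803 in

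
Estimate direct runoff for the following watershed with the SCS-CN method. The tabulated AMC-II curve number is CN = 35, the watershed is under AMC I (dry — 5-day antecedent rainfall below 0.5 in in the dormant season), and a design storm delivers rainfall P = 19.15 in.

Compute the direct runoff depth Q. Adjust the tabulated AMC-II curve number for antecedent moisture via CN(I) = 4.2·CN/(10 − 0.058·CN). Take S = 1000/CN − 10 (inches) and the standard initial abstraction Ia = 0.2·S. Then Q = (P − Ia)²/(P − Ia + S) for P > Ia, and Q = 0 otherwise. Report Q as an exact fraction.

Dry (AMC I): CN(I) = 4.2·35/(10 − 0.058·35) = 147/(797/100) = 14700/797 ≈ 18.444
Retention S: 1000/CN − 10 with CN=18.444 → S = 6500/147 ≈ 44.218 in
Initial abstraction Ia = S/5 = (6500/147)/5 = 1300/147 ≈ 8.844 in
Since P=19.150 > Ia=8.844: effective rainfall P−Ia = 30301/2940 in
Q: (30301/2940)² ÷ (160301/2940) = 918150601/471284940 in (≈ 1.948 in)

Q = 918150601/471284940 in ≈ 1.948 in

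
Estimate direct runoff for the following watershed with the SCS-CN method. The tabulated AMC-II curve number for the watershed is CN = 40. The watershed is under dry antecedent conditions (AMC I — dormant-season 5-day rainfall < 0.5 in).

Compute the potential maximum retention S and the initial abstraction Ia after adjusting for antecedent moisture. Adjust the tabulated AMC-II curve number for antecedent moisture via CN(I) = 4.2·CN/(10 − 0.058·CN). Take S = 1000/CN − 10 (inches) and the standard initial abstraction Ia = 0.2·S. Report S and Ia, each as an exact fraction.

Dry (AMC I): CN(I) = 4.2·40/(10 − 0.058·40) = 168/(192/25) = 175/8 ≈ 21.875
S = 1000/(175/8) − 10 = 250/7 in ≈ 35.714 in
Ia = 0.2S: 0.2·35.714 = 7.143 in (exactly 50/7)

S = 250/7 in ≈ 35.714 in; Ia = 50/7 in ≈ 7.143 in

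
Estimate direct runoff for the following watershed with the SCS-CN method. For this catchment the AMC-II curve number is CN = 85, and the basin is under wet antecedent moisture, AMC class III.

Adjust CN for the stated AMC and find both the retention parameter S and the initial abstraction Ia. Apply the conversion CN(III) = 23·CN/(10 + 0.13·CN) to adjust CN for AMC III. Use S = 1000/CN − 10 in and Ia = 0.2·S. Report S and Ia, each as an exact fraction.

CN(III) from CN(II)=85: (23·85)/(10 + 0.13·85) = 39100/421 ≈ 92.874
S = 1000/(39100/421) − 10 = 300/391 in ≈ 0.767 in
Ia = 0.2·(300/391) = 60/391 in ≈ 0.153 in

S = 300/391 in ≈ 0.767 in; Ia = 60/391 in ≈ 0.153 in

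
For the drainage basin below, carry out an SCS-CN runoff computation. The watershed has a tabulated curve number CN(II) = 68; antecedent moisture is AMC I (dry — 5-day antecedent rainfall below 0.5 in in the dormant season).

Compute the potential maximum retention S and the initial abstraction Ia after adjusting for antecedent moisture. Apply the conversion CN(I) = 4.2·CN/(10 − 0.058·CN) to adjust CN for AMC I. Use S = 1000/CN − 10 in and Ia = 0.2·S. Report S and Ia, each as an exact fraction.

S = 4000/357 in ≈ 11.204 in; Ia = 800/357 in ≈ 2.241 in

Dry (AMC I): CN(I) = 4.2·68/(10 − 0.058·68) = (1428/5)/(757/125) = 35700/757 ≈ 47.160
S = 1000/(35700/757) − 10 = 4000/357 in ≈ 11.204 in
Ia = 0.2·(4000/357) = 800/357 in ≈ 2.241 in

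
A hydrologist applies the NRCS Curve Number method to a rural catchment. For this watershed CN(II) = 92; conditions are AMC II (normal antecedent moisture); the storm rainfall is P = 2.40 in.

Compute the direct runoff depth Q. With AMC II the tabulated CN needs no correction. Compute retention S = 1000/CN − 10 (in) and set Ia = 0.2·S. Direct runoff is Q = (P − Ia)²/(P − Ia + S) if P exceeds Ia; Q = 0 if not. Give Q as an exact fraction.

Average conditions: CN = 92 (no AMC adjustment).
Max retention: S = 1000/92 − 10 = 20/23 in (≈ 0.870 in)
Ia = 0.2·(20/23) = 4/23 in ≈ 0.174 in
Excess rainfall: 2.400 − 0.174 = 2.226 in; P > Ia so Q > 0
Q: (256/115)² ÷ (356/115) = 16384/10235 in (≈ 1.601 in)

Q = 16384/10235 in ≈ 1.601 in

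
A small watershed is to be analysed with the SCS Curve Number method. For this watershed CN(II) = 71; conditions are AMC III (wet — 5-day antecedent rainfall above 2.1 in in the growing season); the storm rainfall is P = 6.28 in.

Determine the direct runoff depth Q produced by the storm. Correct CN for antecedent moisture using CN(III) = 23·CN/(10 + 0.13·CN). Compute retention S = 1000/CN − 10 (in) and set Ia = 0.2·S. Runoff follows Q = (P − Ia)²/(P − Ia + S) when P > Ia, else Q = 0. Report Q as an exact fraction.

Q = 58506418161/12834604325 in ≈ 4.558 in

Adjust CN=71 to AMC III: 23·71/(10 + 0.13·71) → 1633 ÷ (1923/100) = 163300/1923 ≈ 84.919
S = 1000/(163300/1923) − 10 = 2900/1633 in ≈ 1.776 in
Ia = 0.2S: 0.2·1.776 = 0.355 in (exactly 580/1633)
Since P=6.280 > Ia=0.355: effective rainfall P−Ia = 241881/40825 in
Q = (241881/40825)²/((241881/40825) + 2900/1633) = (58506418161/1666680625)/(314381/40825) = 58506418161/12834604325 in ≈ 4.558 in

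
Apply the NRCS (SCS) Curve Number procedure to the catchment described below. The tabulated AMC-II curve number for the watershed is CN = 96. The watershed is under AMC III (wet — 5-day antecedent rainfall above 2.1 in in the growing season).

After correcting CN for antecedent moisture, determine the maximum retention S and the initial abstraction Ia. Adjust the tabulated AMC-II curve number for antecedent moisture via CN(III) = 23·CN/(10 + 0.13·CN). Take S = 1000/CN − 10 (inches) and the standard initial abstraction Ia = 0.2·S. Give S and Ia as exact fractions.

S = 25/138 in ≈ 0.181 in; Ia = 5/138 in ≈ 0.036 in

Wet (AMC III): CN(III) = 23·96/(10 + 0.13·96) = 2208/(562/25) = 27600/281 ≈ 98.221
Max retention: S = 1000/(27600/281) − 10 = 25/138 in (≈ 0.181 in)
Ia = 0.2·(25/138) = 5/138 in ≈ 0.036 in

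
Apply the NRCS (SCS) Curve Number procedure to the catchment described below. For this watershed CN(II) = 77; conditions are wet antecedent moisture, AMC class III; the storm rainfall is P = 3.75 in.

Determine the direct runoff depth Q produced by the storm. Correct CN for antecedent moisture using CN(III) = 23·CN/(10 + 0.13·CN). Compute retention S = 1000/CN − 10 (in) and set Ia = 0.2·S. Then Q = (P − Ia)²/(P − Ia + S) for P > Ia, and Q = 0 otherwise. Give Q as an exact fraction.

Adjust CN=77 to AMC III: 23·77/(10 + 0.13·77) → 1771 ÷ (2001/100) = 7700/87 ≈ 88.506
S = 1000/(7700/87) − 10 = 100/77 in ≈ 1.299 in
Ia = 0.2S: 0.2·1.299 = 0.260 in (exactly 20/77)
Since P=3.750 > Ia=0.260: effective rainfall P−Ia = 1075/308 in
Q: (1075/308)² ÷ (1475/308) = 46225/18172 in (≈ 2.544 in)

Q = 46225/18172 in ≈ 2.544 in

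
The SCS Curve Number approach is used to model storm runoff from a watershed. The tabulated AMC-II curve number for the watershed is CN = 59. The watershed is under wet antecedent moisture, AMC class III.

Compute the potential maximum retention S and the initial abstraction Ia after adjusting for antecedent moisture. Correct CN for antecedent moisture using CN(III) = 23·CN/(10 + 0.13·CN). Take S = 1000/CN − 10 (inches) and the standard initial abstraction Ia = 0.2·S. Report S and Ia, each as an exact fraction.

Adjust CN=59 to AMC III: 23·59/(10 + 0.13·59) → 1357 ÷ (1767/100) = 135700/1767 ≈ 76.797
S = 1000/(135700/1767) − 10 = 4100/1357 in ≈ 3.021 in
Initial abstraction Ia = S/5 = (4100/1357)/5 = 820/1357 ≈ 0.604 in

S = 4100/1357 in ≈ 3.021 in; Ia = 820/1357 in ≈ 0.604 in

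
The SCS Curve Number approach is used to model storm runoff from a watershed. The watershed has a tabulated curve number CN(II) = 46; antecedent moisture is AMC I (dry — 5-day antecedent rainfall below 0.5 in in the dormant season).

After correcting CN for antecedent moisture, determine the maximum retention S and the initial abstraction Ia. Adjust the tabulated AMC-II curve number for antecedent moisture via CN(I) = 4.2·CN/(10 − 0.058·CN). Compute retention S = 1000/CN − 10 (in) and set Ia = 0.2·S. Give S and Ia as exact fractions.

Dry (AMC I): CN(I) = 4.2·46/(10 − 0.058·46) = (966/5)/(1833/250) = 16100/611 ≈ 26.350
S = 1000/(16100/611) − 10 = 4500/161 in ≈ 27.950 in
Initial abstraction Ia = S/5 = (4500/161)/5 = 900/161 ≈ 5.590 in

S = 4500/161 in ≈ 27.950 in; Ia = 900/161 in ≈ 5.590 in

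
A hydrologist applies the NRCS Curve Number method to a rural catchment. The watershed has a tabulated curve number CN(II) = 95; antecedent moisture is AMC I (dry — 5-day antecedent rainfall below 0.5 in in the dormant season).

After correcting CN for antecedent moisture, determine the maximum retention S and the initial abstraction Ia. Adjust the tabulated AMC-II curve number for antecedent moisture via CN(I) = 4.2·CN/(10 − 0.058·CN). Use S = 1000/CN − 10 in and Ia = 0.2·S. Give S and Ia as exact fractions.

S = 500/399 in ≈ 1.253 in; Ia = 100/399 in ≈ 0.251 in

Dry (AMC I): CN(I) = 4.2·95/(10 − 0.058·95) = 399/(449/100) = 39900/449 ≈ 88.864
S = 1000/(39900/449) − 10 = 500/399 in ≈ 1.253 in
Ia = 0.2S: 0.2·1.253 = 0.251 in (exactly 100/399)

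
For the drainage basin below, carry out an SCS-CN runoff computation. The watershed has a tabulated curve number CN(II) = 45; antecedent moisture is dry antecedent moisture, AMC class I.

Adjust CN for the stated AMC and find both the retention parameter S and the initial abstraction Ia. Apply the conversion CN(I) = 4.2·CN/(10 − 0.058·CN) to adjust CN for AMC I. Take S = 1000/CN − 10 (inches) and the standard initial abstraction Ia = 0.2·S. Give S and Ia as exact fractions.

S = 5500/189 in ≈ 29.101 in; Ia = 1100/189 in ≈ 5.820 in

Dry (AMC I): CN(I) = 4.2·45/(10 − 0.058·45) = 189/(739/100) = 18900/739 ≈ 25.575
Max retention: S = 1000/(18900/739) − 10 = 5500/189 in (≈ 29.101 in)
Initial abstraction Ia = S/5 = (5500/189)/5 = 1100/189 ≈ 5.820 in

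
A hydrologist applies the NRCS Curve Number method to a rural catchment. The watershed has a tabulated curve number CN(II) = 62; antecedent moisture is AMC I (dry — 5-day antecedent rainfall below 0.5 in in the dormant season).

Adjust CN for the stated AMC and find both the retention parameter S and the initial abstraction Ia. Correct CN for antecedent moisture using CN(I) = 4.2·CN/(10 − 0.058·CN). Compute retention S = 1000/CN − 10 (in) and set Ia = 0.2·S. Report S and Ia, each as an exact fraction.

Dry (AMC I): CN(I) = 4.2·62/(10 − 0.058·62) = (1302/5)/(1601/250) = 65100/1601 ≈ 40.662
Max retention: S = 1000/(65100/1601) − 10 = 9500/651 in (≈ 14.593 in)
Initial abstraction Ia = S/5 = (9500/651)/5 = 1900/651 ≈ 2.919 in

S = 9500/651 in ≈ 14.593 in; Ia = 1900/651 in ≈ 2.919 in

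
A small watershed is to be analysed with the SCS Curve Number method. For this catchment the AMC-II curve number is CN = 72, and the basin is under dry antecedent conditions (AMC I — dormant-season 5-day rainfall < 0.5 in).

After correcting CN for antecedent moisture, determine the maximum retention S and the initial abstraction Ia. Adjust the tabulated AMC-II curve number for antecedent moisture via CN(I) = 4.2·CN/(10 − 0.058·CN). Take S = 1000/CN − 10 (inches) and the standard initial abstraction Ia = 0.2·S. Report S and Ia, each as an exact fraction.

S = 250/27 in ≈ 9.259 in; Ia = 50/27 in ≈ 1.852 in

Dry (AMC I): CN(I) = 4.2·72/(10 − 0.058·72) = (1512/5)/(728/125) = 675/13 ≈ 51.923
Retention S: 1000/CN − 10 with CN=51.923 → S = 250/27 ≈ 9.259 in
Ia = 0.2·(250/27) = 50/27 in ≈ 1.852 in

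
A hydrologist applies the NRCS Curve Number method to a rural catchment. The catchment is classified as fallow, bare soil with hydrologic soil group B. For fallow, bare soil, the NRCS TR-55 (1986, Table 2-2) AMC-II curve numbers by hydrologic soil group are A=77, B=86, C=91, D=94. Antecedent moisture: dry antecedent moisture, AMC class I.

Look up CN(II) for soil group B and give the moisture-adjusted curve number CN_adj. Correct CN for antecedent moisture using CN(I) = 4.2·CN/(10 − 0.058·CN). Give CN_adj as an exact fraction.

CN_adj = 12900/179 ≈ 72.067

NRCS table: fallow, bare soil, soil group B → CN(II) = 86
Dry (AMC I): CN(I) = 4.2·86/(10 − 0.058·86) = (1806/5)/(1253/250) = 12900/179 ≈ 72.067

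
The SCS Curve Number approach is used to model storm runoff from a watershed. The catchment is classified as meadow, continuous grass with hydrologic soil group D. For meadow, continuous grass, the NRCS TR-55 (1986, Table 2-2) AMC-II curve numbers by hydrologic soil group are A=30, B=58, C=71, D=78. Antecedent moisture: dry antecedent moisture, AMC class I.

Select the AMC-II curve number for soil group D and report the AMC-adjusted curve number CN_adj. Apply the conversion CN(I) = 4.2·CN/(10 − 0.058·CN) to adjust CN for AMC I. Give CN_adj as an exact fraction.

CN_adj = 81900/1369 ≈ 59.825

NRCS table: meadow, continuous grass, soil group D → CN(II) = 78
Dry (AMC I): CN(I) = 4.2·78/(10 − 0.058·78) = (1638/5)/(1369/250) = 81900/1369 ≈ 59.825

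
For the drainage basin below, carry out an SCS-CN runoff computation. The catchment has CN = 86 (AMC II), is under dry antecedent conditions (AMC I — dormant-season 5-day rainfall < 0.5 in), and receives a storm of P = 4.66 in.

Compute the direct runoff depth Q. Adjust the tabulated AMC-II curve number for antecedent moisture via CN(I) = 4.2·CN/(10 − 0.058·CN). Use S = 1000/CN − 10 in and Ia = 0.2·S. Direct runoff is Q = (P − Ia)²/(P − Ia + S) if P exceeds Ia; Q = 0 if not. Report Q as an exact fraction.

Q = 627853249/322867650 in ≈ 1.945 in

Dry (AMC I): CN(I) = 4.2·86/(10 − 0.058·86) = (1806/5)/(1253/250) = 12900/179 ≈ 72.067
Max retention: S = 1000/(12900/179) − 10 = 500/129 in (≈ 3.876 in)
Initial abstraction Ia = S/5 = (500/129)/5 = 100/129 ≈ 0.775 in
Since P=4.660 > Ia=0.775: effective rainfall P−Ia = 25057/6450 in
Runoff Q = (P−Ia)²/(P−Ia+S) = (3.885)²/(3.885+3.876) = 627853249/322867650 ≈ 1.945 in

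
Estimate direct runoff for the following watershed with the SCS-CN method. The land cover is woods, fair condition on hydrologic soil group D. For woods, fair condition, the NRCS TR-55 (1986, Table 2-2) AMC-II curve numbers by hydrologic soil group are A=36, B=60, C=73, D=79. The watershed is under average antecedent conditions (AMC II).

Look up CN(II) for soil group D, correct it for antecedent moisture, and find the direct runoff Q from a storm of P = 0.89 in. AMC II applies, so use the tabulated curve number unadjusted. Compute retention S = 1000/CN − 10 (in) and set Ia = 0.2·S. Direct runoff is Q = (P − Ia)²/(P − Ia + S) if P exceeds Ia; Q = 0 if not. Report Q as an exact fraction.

NRCS table: woods, fair condition, soil group D → CN(II) = 79
CN(II) = 79; AMC II needs no correction.
S = 1000/79 − 10 = 210/79 in ≈ 2.658 in
Ia = 0.2·(210/79) = 42/79 in ≈ 0.532 in
P − Ia = 0.890 − 0.532 = 2831/7900 ≈ 0.358 in (> 0, runoff occurs)
Q: (2831/7900)² ÷ (23831/7900) = 8014561/188264900 in (≈ 0.043 in)

Q = 8014561/188264900 in ≈ 0.043 in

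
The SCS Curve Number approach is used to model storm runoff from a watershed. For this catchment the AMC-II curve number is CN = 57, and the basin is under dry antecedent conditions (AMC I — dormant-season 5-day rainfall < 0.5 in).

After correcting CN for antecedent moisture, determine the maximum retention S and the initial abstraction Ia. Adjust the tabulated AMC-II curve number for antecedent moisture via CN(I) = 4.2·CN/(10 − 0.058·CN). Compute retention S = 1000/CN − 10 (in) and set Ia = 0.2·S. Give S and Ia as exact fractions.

S = 21500/1197 in ≈ 17.962 in; Ia = 4300/1197 in ≈ 3.592 in

Adjust CN=57 to AMC I: 4.2·57/(10 − 0.058·57) → (1197/5) ÷ (3347/500) = 119700/3347 ≈ 35.763
Retention S: 1000/CN − 10 with CN=35.763 → S = 21500/1197 ≈ 17.962 in
Initial abstraction Ia = S/5 = (21500/1197)/5 = 4300/1197 ≈ 3.592 in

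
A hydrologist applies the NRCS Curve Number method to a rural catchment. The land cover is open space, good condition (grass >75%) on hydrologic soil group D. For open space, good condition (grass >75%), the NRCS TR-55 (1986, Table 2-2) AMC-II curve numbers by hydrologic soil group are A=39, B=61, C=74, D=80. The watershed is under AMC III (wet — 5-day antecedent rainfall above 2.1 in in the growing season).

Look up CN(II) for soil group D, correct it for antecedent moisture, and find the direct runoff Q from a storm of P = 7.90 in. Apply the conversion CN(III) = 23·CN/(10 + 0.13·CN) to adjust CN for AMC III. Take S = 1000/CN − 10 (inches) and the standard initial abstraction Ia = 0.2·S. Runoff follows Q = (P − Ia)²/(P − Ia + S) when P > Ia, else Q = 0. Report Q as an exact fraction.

NRCS table: open space, good condition (grass >75%), soil group D → CN(II) = 80
CN(III) from CN(II)=80: (23·80)/(10 + 0.13·80) = 4600/51 ≈ 90.196
Max retention: S = 1000/(4600/51) − 10 = 25/23 in (≈ 1.087 in)
Ia = 0.2S: 0.2·1.087 = 0.217 in (exactly 5/23)
P − Ia = 7.900 − 0.217 = 1767/230 ≈ 7.683 in (> 0, runoff occurs)
Q: (1767/230)² ÷ (2017/230) = 3122289/463910 in (≈ 6.730 in)

Q = 3122289/463910 in ≈ 6.730 in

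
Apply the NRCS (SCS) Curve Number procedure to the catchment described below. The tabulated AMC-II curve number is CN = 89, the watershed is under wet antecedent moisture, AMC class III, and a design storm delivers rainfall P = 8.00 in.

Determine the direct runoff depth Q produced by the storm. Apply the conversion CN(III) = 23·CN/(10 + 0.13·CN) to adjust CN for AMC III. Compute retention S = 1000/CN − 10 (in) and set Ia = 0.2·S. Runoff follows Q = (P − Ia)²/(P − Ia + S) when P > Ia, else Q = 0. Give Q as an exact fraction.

Q = 32627042/4415379 in ≈ 7.389 in

Wet (AMC III): CN(III) = 23·89/(10 + 0.13·89) = 2047/(2157/100) = 204700/2157 ≈ 94.900
Retention S: 1000/CN − 10 with CN=94.900 → S = 1100/2047 ≈ 0.537 in
Ia = 0.2·(1100/2047) = 220/2047 in ≈ 0.107 in
Since P=8.000 > Ia=0.107: effective rainfall P−Ia = 16156/2047 in
Runoff Q = (P−Ia)²/(P−Ia+S) = (7.893)²/(7.893+0.537) = 32627042/4415379 ≈ 7.389 in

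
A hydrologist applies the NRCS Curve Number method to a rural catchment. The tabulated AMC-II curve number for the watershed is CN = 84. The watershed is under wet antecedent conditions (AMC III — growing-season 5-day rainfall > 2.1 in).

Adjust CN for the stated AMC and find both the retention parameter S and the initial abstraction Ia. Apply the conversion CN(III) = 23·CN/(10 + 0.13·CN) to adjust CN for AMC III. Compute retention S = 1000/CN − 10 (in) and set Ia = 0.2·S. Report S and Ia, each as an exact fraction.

CN(III) from CN(II)=84: (23·84)/(10 + 0.13·84) = 48300/523 ≈ 92.352
Max retention: S = 1000/(48300/523) − 10 = 400/483 in (≈ 0.828 in)
Ia = 0.2·(400/483) = 80/483 in ≈ 0.166 in

S = 400/483 in ≈ 0.828 in; Ia = 80/483 in ≈ 0.166 in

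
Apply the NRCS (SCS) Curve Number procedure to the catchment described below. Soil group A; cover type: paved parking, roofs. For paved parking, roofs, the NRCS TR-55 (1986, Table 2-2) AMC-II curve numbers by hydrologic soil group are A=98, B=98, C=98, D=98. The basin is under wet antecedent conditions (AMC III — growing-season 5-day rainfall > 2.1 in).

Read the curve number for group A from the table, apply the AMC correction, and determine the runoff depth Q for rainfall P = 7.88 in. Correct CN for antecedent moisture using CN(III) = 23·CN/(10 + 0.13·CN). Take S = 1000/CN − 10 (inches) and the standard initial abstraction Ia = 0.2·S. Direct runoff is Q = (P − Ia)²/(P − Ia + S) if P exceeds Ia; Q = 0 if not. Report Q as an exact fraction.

NRCS table: paved parking, roofs, soil group A → CN(II) = 98
Adjust CN=98 to AMC III: 23·98/(10 + 0.13·98) → 2254 ÷ (1137/50) = 112700/1137 ≈ 99.120
Retention S: 1000/CN − 10 with CN=99.120 → S = 100/1127 ≈ 0.089 in
Ia = 0.2S: 0.2·0.089 = 0.018 in (exactly 20/1127)
P − Ia = 7.880 − 0.018 = 221519/28175 ≈ 7.862 in (> 0, runoff occurs)
Q: (221519/28175)² ÷ (224019/28175) = 49070667361/6311735325 in (≈ 7.775 in)

Q = 49070667361/6311735325 in ≈ 7.775 in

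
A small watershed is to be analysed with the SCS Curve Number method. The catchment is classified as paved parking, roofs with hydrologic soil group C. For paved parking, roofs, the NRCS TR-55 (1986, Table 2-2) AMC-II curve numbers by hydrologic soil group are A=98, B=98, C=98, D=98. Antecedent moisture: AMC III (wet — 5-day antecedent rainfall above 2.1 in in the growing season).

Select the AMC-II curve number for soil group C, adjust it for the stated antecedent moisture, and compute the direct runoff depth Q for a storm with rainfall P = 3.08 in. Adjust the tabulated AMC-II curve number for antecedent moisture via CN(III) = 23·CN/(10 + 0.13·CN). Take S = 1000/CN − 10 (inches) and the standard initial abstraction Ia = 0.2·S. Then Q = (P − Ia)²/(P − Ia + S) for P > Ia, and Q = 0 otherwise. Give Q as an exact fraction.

NRCS table: paved parking, roofs, soil group C → CN(II) = 98
Adjust CN=98 to AMC III: 23·98/(10 + 0.13·98) → 2254 ÷ (1137/50) = 112700/1137 ≈ 99.120
Retention S: 1000/CN − 10 with CN=99.120 → S = 100/1127 ≈ 0.089 in
Ia = 0.2·(100/1127) = 20/1127 in ≈ 0.018 in
P − Ia = 3.080 − 0.018 = 86279/28175 ≈ 3.062 in (> 0, runoff occurs)
Q = (86279/28175)²/((86279/28175) + 100/1127) = (7444065841/793830625)/(88779/28175) = 7444065841/2501348325 in ≈ 2.976 in

Q = 7444065841/2501348325 in ≈ 2.976 in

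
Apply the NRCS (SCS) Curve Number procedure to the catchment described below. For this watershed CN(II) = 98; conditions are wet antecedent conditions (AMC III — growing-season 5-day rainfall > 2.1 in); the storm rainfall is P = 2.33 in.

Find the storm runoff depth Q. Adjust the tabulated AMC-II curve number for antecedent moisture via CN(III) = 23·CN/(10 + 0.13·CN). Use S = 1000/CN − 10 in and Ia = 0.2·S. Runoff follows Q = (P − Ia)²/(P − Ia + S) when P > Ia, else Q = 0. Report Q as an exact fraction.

Q = 67907669281/30495605700 in ≈ 2.227 in

Adjust CN=98 to AMC III: 23·98/(10 + 0.13·98) → 2254 ÷ (1137/50) = 112700/1137 ≈ 99.120
S = 1000/(112700/1137) − 10 = 100/1127 in ≈ 0.089 in
Ia = 0.2·(100/1127) = 20/1127 in ≈ 0.018 in
Since P=2.330 > Ia=0.018: effective rainfall P−Ia = 260591/112700 in
Q = (260591/112700)²/((260591/112700) + 100/1127) = (67907669281/12701290000)/(270591/112700) = 67907669281/30495605700 in ≈ 2.227 in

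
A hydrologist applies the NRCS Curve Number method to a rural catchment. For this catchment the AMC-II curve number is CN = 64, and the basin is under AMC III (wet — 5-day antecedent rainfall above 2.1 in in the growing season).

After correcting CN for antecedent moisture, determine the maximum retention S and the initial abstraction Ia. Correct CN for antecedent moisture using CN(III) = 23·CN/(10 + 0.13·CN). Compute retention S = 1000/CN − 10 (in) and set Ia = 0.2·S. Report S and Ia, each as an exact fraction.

S = 225/92 in ≈ 2.446 in; Ia = 45/92 in ≈ 0.489 in

Wet (AMC III): CN(III) = 23·64/(10 + 0.13·64) = 1472/(458/25) = 18400/229 ≈ 80.349
Retention S: 1000/CN − 10 with CN=80.349 → S = 225/92 ≈ 2.446 in
Ia = 0.2S: 0.2·2.446 = 0.489 in (exactly 45/92)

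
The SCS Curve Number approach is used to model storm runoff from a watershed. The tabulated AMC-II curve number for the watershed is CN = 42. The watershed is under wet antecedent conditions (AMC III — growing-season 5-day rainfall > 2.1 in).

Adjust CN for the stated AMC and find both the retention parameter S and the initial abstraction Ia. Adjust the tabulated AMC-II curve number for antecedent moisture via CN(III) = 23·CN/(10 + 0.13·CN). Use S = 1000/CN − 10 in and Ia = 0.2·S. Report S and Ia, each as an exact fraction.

CN(III) from CN(II)=42: (23·42)/(10 + 0.13·42) = 48300/773 ≈ 62.484
S = 1000/(48300/773) − 10 = 2900/483 in ≈ 6.004 in
Ia = 0.2·(2900/483) = 580/483 in ≈ 1.201 in

S = 2900/483 in ≈ 6.004 in; Ia = 580/483 in ≈ 1.201 in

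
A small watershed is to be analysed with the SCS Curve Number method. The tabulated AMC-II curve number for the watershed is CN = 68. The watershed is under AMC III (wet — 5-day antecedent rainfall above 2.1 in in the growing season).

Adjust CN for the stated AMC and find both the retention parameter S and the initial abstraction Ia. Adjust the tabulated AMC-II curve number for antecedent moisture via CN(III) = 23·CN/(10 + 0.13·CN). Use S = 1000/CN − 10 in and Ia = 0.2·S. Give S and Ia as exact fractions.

CN(III) from CN(II)=68: (23·68)/(10 + 0.13·68) = 39100/471 ≈ 83.015
Retention S: 1000/CN − 10 with CN=83.015 → S = 800/391 ≈ 2.046 in
Initial abstraction Ia = S/5 = (800/391)/5 = 160/391 ≈ 0.409 in

S = 800/391 in ≈ 2.046 in; Ia = 160/391 in ≈ 0.409 in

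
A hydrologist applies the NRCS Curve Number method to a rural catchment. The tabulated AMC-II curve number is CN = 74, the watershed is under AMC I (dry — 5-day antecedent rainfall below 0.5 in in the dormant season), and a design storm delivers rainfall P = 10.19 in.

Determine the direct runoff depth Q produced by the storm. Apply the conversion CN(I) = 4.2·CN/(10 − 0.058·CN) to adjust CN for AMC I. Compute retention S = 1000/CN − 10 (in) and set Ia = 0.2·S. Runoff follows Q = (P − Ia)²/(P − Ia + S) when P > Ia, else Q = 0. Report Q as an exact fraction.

Q = 437930268169/101923985100 in ≈ 4.297 in

Adjust CN=74 to AMC I: 4.2·74/(10 − 0.058·74) → (1554/5) ÷ (1427/250) = 77700/1427 ≈ 54.450
S = 1000/(77700/1427) − 10 = 6500/777 in ≈ 8.366 in
Ia = 0.2·(6500/777) = 1300/777 in ≈ 1.673 in
Since P=10.190 > Ia=1.673: effective rainfall P−Ia = 661763/77700 in
Q: (661763/77700)² ÷ (1311763/77700) = 437930268169/101923985100 in (≈ 4.297 in)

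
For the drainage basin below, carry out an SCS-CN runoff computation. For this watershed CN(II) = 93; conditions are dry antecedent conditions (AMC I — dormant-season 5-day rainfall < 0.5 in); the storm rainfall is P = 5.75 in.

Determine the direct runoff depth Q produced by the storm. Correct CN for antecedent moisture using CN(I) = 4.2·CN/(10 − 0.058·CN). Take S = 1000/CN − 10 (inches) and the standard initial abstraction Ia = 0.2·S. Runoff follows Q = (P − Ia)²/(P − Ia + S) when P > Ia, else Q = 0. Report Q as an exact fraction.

Q = 36204289/8946972 in ≈ 4.047 in

Adjust CN=93 to AMC I: 4.2·93/(10 − 0.058·93) → (1953/5) ÷ (2303/500) = 27900/329 ≈ 84.802
S = 1000/(27900/329) − 10 = 500/279 in ≈ 1.792 in
Initial abstraction Ia = S/5 = (500/279)/5 = 100/279 ≈ 0.358 in
Since P=5.750 > Ia=0.358: effective rainfall P−Ia = 6017/1116 in
Q = (6017/1116)²/((6017/1116) + 500/279) = (36204289/1245456)/(8017/1116) = 36204289/8946972 in ≈ 4.047 in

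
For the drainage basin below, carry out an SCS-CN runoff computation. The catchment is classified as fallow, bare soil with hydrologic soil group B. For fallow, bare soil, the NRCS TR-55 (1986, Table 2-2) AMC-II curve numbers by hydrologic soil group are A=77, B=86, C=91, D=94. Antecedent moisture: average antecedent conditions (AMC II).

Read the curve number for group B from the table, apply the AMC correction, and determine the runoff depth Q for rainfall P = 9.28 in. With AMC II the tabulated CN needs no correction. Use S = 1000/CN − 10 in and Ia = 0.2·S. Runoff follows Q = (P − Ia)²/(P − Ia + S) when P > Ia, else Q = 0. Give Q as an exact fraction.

NRCS table: fallow, bare soil, soil group B → CN(II) = 86
CN(II) = 86; AMC II needs no correction.
S = 1000/86 − 10 = 70/43 in ≈ 1.628 in
Ia = 0.2·(70/43) = 14/43 in ≈ 0.326 in
Since P=9.280 > Ia=0.326: effective rainfall P−Ia = 9626/1075 in
Q: (9626/1075)² ÷ (11376/1075) = 23164969/3057300 in (≈ 7.577 in)

Q = 23164969/3057300 in ≈ 7.577 in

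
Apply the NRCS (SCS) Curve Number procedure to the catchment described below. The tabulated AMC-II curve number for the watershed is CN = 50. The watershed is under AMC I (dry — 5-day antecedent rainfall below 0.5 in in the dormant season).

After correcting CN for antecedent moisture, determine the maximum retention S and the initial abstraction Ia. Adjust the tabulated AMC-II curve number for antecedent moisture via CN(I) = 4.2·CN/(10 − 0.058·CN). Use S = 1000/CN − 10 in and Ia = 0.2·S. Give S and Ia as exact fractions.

S = 500/21 in ≈ 23.810 in; Ia = 100/21 in ≈ 4.762 in

CN(I) from CN(II)=50: (4.2·50)/(10 − 0.058·50) = 2100/71 ≈ 29.577
Max retention: S = 1000/(2100/71) − 10 = 500/21 in (≈ 23.810 in)
Ia = 0.2S: 0.2·23.810 = 4.762 in (exactly 100/21)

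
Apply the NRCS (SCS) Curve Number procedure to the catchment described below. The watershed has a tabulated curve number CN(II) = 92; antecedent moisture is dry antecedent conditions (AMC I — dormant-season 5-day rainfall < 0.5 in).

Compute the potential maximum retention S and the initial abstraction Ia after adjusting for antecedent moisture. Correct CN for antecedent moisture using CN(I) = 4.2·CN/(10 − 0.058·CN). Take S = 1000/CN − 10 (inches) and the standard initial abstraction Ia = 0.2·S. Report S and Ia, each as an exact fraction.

CN(I) from CN(II)=92: (4.2·92)/(10 − 0.058·92) = 48300/583 ≈ 82.847
S = 1000/(48300/583) − 10 = 1000/483 in ≈ 2.070 in
Initial abstraction Ia = S/5 = (1000/483)/5 = 200/483 ≈ 0.414 in

S = 1000/483 in ≈ 2.070 in; Ia = 200/483 in ≈ 0.414 in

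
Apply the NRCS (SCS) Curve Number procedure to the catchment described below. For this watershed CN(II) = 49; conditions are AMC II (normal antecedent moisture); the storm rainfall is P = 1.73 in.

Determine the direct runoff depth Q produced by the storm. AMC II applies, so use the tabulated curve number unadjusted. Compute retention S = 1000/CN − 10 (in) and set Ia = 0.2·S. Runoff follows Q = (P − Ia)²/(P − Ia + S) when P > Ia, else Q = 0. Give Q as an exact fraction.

Q = 0 in ≈ 0.000 in

Average conditions: CN = 49 (no AMC adjustment).
Max retention: S = 1000/49 − 10 = 510/49 in (≈ 10.408 in)
Ia = 0.2S: 0.2·10.408 = 2.082 in (exactly 102/49)
P = 1.730 ≤ Ia = 2.082 in: entire storm abstracted, Q = 0.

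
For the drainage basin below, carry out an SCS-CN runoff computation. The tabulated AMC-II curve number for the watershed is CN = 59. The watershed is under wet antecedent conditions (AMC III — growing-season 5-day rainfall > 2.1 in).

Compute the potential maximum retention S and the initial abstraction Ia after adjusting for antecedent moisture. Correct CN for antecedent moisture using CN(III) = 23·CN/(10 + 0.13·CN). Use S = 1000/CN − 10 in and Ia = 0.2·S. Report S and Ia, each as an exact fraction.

S = 4100/1357 in ≈ 3.021 in; Ia = 820/1357 in ≈ 0.604 in

Adjust CN=59 to AMC III: 23·59/(10 + 0.13·59) → 1357 ÷ (1767/100) = 135700/1767 ≈ 76.797
Retention S: 1000/CN − 10 with CN=76.797 → S = 4100/1357 ≈ 3.021 in
Ia = 0.2·(4100/1357) = 820/1357 in ≈ 0.604 in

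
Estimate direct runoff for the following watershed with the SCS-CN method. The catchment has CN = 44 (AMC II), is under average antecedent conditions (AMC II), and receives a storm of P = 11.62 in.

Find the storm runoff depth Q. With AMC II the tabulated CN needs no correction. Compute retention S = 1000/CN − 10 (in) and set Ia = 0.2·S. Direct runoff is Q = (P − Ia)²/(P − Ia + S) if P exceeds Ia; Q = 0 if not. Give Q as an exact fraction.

Average conditions: CN = 44 (no AMC adjustment).
Max retention: S = 1000/44 − 10 = 140/11 in (≈ 12.727 in)
Ia = 0.2·(140/11) = 28/11 in ≈ 2.545 in
Since P=11.620 > Ia=2.545: effective rainfall P−Ia = 4991/550 in
Q = (4991/550)²/((4991/550) + 140/11) = (24910081/302500)/(11991/550) = 3558583/942150 in ≈ 3.777 in

Q = 3558583/942150 in ≈ 3.777 in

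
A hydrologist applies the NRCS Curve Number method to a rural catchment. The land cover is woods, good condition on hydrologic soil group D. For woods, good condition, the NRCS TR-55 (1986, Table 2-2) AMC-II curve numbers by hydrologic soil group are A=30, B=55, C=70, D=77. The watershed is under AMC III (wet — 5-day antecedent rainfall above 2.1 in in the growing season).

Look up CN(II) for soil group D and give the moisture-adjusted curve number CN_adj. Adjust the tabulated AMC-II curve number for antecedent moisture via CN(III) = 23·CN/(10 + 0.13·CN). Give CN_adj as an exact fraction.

NRCS table: woods, good condition, soil group D → CN(II) = 77
CN(III) from CN(II)=77: (23·77)/(10 + 0.13·77) = 7700/87 ≈ 88.506

CN_adj = 7700/87 ≈ 88.506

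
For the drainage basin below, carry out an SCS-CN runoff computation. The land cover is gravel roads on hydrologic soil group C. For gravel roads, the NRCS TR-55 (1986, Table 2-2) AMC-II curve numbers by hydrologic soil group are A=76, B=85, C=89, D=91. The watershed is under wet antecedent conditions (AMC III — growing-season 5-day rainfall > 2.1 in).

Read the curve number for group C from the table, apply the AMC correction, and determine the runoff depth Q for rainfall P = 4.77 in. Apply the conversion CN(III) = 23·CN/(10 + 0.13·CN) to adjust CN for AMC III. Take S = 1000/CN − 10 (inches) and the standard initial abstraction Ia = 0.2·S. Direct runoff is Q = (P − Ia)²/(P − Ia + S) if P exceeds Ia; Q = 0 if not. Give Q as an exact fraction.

NRCS table: gravel roads, soil group C → CN(II) = 89
Adjust CN=89 to AMC III: 23·89/(10 + 0.13·89) → 2047 ÷ (2157/100) = 204700/2157 ≈ 94.900
S = 1000/(204700/2157) − 10 = 1100/2047 in ≈ 0.537 in
Ia = 0.2·(1100/2047) = 220/2047 in ≈ 0.107 in
Excess rainfall: 4.770 − 0.107 = 4.663 in; P > Ia so Q > 0
Runoff Q = (P−Ia)²/(P−Ia+S) = (4.663)²/(4.663+0.537) = 910915627561/217886569300 ≈ 4.181 in

Q = 910915627561/217886569300 in ≈ 4.181 in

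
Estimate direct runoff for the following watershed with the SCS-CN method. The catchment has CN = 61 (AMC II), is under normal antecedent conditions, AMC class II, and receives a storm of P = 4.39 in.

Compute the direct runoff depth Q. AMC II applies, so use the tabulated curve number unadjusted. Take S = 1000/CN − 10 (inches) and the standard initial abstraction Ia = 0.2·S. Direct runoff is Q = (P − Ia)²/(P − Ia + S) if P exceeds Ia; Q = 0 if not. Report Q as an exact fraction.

Average conditions: CN = 61 (no AMC adjustment).
Max retention: S = 1000/61 − 10 = 390/61 in (≈ 6.393 in)
Ia = 0.2·(390/61) = 78/61 in ≈ 1.279 in
Since P=4.390 > Ia=1.279: effective rainfall P−Ia = 18979/6100 in
Runoff Q = (P−Ia)²/(P−Ia+S) = (3.111)²/(3.111+6.393) = 360202441/353671900 ≈ 1.018 in

Q = 360202441/353671900 in ≈ 1.018 in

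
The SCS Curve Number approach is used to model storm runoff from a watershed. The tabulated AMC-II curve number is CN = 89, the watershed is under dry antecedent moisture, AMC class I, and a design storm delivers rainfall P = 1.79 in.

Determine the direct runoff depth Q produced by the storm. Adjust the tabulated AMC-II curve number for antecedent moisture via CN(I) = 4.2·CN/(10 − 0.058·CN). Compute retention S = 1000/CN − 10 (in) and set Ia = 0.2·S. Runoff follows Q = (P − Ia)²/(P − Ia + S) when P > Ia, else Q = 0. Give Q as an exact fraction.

Q = 50423151601/144763581900 in ≈ 0.348 in

Dry (AMC I): CN(I) = 4.2·89/(10 − 0.058·89) = (1869/5)/(2419/500) = 186900/2419 ≈ 77.263
Max retention: S = 1000/(186900/2419) − 10 = 5500/1869 in (≈ 2.943 in)
Ia = 0.2·(5500/1869) = 1100/1869 in ≈ 0.589 in
P − Ia = 1.790 − 0.589 = 224551/186900 ≈ 1.201 in (> 0, runoff occurs)
Q = (224551/186900)²/((224551/186900) + 5500/1869) = (50423151601/34931610000)/(774551/186900) = 50423151601/144763581900 in ≈ 0.348 in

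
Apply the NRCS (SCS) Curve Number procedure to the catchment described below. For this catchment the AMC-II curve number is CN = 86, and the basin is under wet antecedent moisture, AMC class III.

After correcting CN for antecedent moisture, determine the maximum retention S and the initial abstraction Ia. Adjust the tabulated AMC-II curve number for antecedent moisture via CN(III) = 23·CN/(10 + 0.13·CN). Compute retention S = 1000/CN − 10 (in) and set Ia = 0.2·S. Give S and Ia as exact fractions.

CN(III) from CN(II)=86: (23·86)/(10 + 0.13·86) = 98900/1059 ≈ 93.390
S = 1000/(98900/1059) − 10 = 700/989 in ≈ 0.708 in
Ia = 0.2S: 0.2·0.708 = 0.142 in (exactly 140/989)

S = 700/989 in ≈ 0.708 in; Ia = 140/989 in ≈ 0.142 in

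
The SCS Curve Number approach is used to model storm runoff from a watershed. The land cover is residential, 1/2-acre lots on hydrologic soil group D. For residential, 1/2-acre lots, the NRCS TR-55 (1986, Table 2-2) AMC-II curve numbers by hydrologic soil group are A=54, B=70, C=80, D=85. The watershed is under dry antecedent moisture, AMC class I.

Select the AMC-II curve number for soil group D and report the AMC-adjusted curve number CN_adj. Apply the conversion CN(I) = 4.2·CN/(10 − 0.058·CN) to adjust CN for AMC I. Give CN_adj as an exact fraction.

CN_adj = 11900/169 ≈ 70.414

NRCS table: residential, 1/2-acre lots, soil group D → CN(II) = 85
Dry (AMC I): CN(I) = 4.2·85/(10 − 0.058·85) = 357/(507/100) = 11900/169 ≈ 70.414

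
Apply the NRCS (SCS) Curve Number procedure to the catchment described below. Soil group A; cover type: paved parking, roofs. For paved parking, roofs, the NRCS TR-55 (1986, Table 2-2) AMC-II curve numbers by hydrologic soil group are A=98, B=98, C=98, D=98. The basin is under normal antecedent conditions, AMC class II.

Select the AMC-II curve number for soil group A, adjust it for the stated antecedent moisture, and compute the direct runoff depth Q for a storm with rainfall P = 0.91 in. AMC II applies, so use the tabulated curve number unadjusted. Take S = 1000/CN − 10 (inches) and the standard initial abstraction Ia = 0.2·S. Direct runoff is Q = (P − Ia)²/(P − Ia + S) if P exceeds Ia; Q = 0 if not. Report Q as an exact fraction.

Q = 18139081/25769100 in ≈ 0.704 in

NRCS table: paved parking, roofs, soil group A → CN(II) = 98
Average conditions: CN = 98 (no AMC adjustment).
Max retention: S = 1000/98 − 10 = 10/49 in (≈ 0.204 in)
Ia = 0.2·(10/49) = 2/49 in ≈ 0.041 in
P − Ia = 0.910 − 0.041 = 4259/4900 ≈ 0.869 in (> 0, runoff occurs)
Runoff Q = (P−Ia)²/(P−Ia+S) = (0.869)²/(0.869+0.204) = 18139081/25769100 ≈ 0.704 in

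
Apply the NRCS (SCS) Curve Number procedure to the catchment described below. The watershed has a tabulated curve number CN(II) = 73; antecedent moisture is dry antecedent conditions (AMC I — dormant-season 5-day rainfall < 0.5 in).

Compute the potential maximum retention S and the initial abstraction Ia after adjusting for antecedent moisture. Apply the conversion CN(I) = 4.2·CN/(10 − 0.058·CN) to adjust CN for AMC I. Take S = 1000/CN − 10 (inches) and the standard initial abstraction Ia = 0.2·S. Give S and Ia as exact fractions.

S = 4500/511 in ≈ 8.806 in; Ia = 900/511 in ≈ 1.761 in

CN(I) from CN(II)=73: (4.2·73)/(10 − 0.058·73) = 51100/961 ≈ 53.174
Retention S: 1000/CN − 10 with CN=53.174 → S = 4500/511 ≈ 8.806 in
Ia = 0.2·(4500/511) = 900/511 in ≈ 1.761 in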